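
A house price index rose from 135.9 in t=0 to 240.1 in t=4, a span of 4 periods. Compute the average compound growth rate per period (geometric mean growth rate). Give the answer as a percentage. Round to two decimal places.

Growth factor = (240.1/135.9)^(1/4) = (1.766740)^(1/4) = 1.152904
Growth rate = 1.152904 − 1 = 0.152904 = 15.2904%

15.29%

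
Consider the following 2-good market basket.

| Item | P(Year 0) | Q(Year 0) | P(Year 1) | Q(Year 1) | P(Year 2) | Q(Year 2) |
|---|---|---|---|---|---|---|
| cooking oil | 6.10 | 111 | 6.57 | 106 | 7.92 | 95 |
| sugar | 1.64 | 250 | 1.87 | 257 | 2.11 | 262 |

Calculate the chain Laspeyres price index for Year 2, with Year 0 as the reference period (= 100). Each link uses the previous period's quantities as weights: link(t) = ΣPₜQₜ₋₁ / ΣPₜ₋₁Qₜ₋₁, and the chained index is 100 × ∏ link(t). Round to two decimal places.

129.24

Link Year 0→Year 1:
ΣP(Year 1)Q(Year 0) = 6.57×111 + 1.87×250 = 729.27 + 467.5 = 1196.77
ΣP(Year 0)Q(Year 0) = 6.10×111 + 1.64×250 = 677.1 + 410 = 1087.1
link = 1196.77/1087.1 = 1.100883
Link Year 1→Year 2:
ΣP(Year 2)Q(Year 1) = 7.92×106 + 2.11×257 = 839.52 + 542.27 = 1381.79
ΣP(Year 1)Q(Year 1) = 6.57×106 + 1.87×257 = 696.42 + 480.59 = 1177.01
link = 1381.79/1177.01 = 1.173983
Chained index = 100 × 1.100883 × 1.173983 = 129.2418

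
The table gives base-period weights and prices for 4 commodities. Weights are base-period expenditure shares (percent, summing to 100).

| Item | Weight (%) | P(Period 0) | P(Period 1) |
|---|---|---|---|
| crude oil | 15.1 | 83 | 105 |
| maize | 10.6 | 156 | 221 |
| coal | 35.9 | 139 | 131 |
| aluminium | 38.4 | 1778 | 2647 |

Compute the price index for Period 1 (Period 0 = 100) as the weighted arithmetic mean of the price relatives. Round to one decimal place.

crude oil: 15.1 × (105/83) = 15.1 × 1.265060 = 19.1024
maize: 10.6 × (221/156) = 10.6 × 1.416667 = 15.0167
coal: 35.9 × (131/139) = 35.9 × 0.942446 = 33.8338
aluminium: 38.4 × (2647/1778) = 38.4 × 1.488751 = 57.1681
Index = Σ wᵢ·(p₁ᵢ/p₀ᵢ) = 19.1024 + 15.0167 + 33.8338 + 57.1681 = 125.1209

125.1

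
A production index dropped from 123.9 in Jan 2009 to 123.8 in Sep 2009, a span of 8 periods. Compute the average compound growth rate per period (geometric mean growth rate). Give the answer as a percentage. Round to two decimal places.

-0.01%

Growth factor = (123.8/123.9)^(1/8) = (0.999193)^(1/8) = 0.999899
Growth rate = 0.999899 − 1 = -0.000101 = -0.0101%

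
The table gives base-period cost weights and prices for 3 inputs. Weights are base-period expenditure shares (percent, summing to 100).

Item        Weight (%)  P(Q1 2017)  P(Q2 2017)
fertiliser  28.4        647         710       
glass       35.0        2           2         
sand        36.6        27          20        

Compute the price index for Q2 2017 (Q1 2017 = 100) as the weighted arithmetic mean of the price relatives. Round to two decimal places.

93.28

fertiliser: 28.4 × (710/647) = 28.4 × 1.097372 = 31.1654
glass: 35.0 × (2/2) = 35.0 × 1.000000 = 35.0000
sand: 36.6 × (20/27) = 36.6 × 0.740741 = 27.1111
Index = Σ wᵢ·(p₁ᵢ/p₀ᵢ) = 31.1654 + 35.0000 + 27.1111 = 93.2765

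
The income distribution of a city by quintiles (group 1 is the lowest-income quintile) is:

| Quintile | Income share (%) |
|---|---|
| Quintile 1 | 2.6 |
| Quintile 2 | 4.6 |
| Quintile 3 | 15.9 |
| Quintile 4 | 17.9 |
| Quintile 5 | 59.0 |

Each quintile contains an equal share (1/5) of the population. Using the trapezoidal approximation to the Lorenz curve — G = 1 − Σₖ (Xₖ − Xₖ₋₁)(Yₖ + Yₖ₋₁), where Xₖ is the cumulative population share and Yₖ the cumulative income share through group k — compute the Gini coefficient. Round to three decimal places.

0.504

Cumulative income shares Yₖ: 0.0260, 0.0720, 0.2310, 0.4100, 1.0000
Σ (Xₖ−Xₖ₋₁)(Yₖ+Yₖ₋₁) = (1/5)(0.0260+0.0000) + (1/5)(0.0720+0.0260) + (1/5)(0.2310+0.0720) + (1/5)(0.4100+0.2310) + (1/5)(1.0000+0.4100)
  = 0.0052 + 0.0196 + 0.0606 + 0.1282 + 0.2820 = 0.4956
G = 1 − 0.4956 = 0.5044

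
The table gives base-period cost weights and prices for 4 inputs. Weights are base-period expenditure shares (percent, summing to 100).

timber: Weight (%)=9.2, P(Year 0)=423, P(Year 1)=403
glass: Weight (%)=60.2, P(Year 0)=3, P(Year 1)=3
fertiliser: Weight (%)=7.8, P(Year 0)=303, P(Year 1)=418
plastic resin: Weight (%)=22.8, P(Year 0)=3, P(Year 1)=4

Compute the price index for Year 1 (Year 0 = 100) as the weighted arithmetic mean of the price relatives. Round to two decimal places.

110.13

timber: 9.2 × (403/423) = 9.2 × 0.952719 = 8.7650
glass: 60.2 × (3/3) = 60.2 × 1.000000 = 60.2000
fertiliser: 7.8 × (418/303) = 7.8 × 1.379538 = 10.7604
plastic resin: 22.8 × (4/3) = 22.8 × 1.333333 = 30.4000
Index = Σ wᵢ·(p₁ᵢ/p₀ᵢ) = 8.7650 + 60.2000 + 10.7604 + 30.4000 = 110.1254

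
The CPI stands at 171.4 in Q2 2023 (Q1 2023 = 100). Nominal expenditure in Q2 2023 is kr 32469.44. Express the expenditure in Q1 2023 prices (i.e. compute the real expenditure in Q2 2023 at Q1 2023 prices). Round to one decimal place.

18943.7

Real = Nominal ÷ (Index/100) = 32469.44 ÷ (171.4/100)
     = 32469.44 ÷ 1.714 = 18943.6639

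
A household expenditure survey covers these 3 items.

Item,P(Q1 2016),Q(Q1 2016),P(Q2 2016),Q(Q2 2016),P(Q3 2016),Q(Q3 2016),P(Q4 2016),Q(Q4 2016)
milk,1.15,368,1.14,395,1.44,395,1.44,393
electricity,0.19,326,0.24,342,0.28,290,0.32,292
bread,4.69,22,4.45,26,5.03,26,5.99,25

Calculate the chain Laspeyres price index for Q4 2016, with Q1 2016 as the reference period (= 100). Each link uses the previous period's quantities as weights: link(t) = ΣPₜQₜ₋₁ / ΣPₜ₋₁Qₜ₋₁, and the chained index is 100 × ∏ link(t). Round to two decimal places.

130.07

Link Q1 2016→Q2 2016:
ΣP(Q2 2016)Q(Q1 2016) = 1.14×368 + 0.24×326 + 4.45×22 = 419.52 + 78.24 + 97.9 = 595.66
ΣP(Q1 2016)Q(Q1 2016) = 1.15×368 + 0.19×326 + 4.69×22 = 423.2 + 61.94 + 103.18 = 588.32
link = 595.66/588.32 = 1.012476
Link Q2 2016→Q3 2016:
ΣP(Q3 2016)Q(Q2 2016) = 1.44×395 + 0.28×342 + 5.03×26 = 568.8 + 95.76 + 130.78 = 795.34
ΣP(Q2 2016)Q(Q2 2016) = 1.14×395 + 0.24×342 + 4.45×26 = 450.3 + 82.08 + 115.7 = 648.08
link = 795.34/648.08 = 1.227225
Link Q3 2016→Q4 2016:
ΣP(Q4 2016)Q(Q3 2016) = 1.44×395 + 0.32×290 + 5.99×26 = 568.8 + 92.8 + 155.74 = 817.34
ΣP(Q3 2016)Q(Q3 2016) = 1.44×395 + 0.28×290 + 5.03×26 = 568.8 + 81.2 + 130.78 = 780.78
link = 817.34/780.78 = 1.046825
Chained index = 100 × 1.012476 × 1.227225 × 1.046825 = 130.0718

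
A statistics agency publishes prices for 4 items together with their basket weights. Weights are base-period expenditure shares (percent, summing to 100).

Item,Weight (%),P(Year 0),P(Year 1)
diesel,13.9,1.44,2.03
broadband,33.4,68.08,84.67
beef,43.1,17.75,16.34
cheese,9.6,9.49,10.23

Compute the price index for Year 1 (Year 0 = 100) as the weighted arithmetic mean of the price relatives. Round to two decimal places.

diesel: 13.9 × (2.03/1.44) = 13.9 × 1.409722 = 19.5951
broadband: 33.4 × (84.67/68.08) = 33.4 × 1.243684 = 41.5390
beef: 43.1 × (16.34/17.75) = 43.1 × 0.920563 = 39.6763
cheese: 9.6 × (10.23/9.49) = 9.6 × 1.077977 = 10.3486
Index = Σ wᵢ·(p₁ᵢ/p₀ᵢ) = 19.5951 + 41.5390 + 39.6763 + 10.3486 = 111.1590

111.16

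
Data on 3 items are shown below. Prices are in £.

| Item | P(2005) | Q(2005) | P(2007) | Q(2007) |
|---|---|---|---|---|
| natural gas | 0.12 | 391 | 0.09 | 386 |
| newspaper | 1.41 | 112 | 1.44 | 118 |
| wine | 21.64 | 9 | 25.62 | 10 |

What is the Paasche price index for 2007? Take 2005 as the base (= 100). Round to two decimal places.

107.40

Paasche price index uses current-period quantities as weights.
ΣP(2007)·Q(2007) = 0.09×386 + 1.44×118 + 25.62×10 = 34.74 + 169.92 + 256.2 = 460.86
ΣP(2005)·Q(2007) = 0.12×386 + 1.41×118 + 21.64×10 = 46.32 + 166.38 + 216.4 = 429.1
Index = 460.86 / 429.1 × 100 = 107.4015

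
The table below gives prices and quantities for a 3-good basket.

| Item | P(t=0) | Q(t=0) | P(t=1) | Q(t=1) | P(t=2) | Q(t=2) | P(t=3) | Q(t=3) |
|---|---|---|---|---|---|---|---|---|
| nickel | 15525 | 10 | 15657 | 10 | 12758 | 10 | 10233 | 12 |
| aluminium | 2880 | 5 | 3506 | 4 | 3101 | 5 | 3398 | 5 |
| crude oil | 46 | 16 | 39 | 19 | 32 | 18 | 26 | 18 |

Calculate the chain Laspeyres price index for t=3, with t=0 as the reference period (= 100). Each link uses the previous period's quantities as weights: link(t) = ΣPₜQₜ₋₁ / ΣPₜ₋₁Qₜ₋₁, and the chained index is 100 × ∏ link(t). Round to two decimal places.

70.16

Link t=0→t=1:
ΣP(t=1)Q(t=0) = 15657×10 + 3506×5 + 39×16 = 156570 + 17530 + 624 = 174724
ΣP(t=0)Q(t=0) = 15525×10 + 2880×5 + 46×16 = 155250 + 14400 + 736 = 170386
link = 174724/170386 = 1.025460
Link t=1→t=2:
ΣP(t=2)Q(t=1) = 12758×10 + 3101×4 + 32×19 = 127580 + 12404 + 608 = 140592
ΣP(t=1)Q(t=1) = 15657×10 + 3506×4 + 39×19 = 156570 + 14024 + 741 = 171335
link = 140592/171335 = 0.820568
Link t=2→t=3:
ΣP(t=3)Q(t=2) = 10233×10 + 3398×5 + 26×18 = 102330 + 16990 + 468 = 119788
ΣP(t=2)Q(t=2) = 12758×10 + 3101×5 + 32×18 = 127580 + 15505 + 576 = 143661
link = 119788/143661 = 0.833824
Chained index = 100 × 1.025460 × 0.820568 × 0.833824 = 70.1629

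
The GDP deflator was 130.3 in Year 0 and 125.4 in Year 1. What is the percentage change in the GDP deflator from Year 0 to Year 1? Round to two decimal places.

Change = (125.4 − 130.3) / 130.3 × 100
       = -4.9 / 130.3 × 100 = -3.7606%

-3.76%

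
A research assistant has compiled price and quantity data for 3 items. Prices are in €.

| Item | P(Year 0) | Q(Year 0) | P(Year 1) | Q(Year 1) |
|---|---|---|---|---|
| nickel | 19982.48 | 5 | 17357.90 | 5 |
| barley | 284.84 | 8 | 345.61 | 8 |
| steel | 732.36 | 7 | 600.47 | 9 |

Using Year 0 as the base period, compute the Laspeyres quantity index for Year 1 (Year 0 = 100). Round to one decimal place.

Laspeyres quantity index uses base-period prices as weights.
ΣP(Year 0)·Q(Year 1) = 19982.48×5 + 284.84×8 + 732.36×9 = 99912.4 + 2278.72 + 6591.24 = 108782.36
ΣP(Year 0)·Q(Year 0) = 19982.48×5 + 284.84×8 + 732.36×7 = 99912.4 + 2278.72 + 5126.52 = 107317.64
Index = 108782.36 / 107317.64 × 100 = 101.3648

101.4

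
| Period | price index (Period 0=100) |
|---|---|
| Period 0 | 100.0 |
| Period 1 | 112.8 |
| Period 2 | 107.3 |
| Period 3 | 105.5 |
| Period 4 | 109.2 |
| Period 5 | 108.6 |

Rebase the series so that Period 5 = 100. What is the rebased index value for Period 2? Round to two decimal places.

Rebased(Period 2) = 107.3 / 108.6 × 100 = 98.8029

98.80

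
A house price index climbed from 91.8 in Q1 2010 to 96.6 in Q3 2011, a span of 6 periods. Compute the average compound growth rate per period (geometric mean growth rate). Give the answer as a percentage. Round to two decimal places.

Growth factor = (96.6/91.8)^(1/6) = (1.052288)^(1/6) = 1.008531
Growth rate = 1.008531 − 1 = 0.008531 = 0.8531%

0.85%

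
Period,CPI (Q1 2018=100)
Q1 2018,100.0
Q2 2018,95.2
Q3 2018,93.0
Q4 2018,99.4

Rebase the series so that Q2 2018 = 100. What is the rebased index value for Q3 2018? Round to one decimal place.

97.7

Rebased(Q3 2018) = 93.0 / 95.2 × 100 = 97.6891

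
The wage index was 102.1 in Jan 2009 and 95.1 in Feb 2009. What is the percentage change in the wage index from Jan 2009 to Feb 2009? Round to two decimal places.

-6.86%

Change = (95.1 − 102.1) / 102.1 × 100
       = -7.0 / 102.1 × 100 = -6.8560%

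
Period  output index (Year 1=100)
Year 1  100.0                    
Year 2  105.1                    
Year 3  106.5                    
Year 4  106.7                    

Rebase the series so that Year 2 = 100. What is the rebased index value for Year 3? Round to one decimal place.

101.3

Rebased(Year 3) = 106.5 / 105.1 × 100 = 101.3321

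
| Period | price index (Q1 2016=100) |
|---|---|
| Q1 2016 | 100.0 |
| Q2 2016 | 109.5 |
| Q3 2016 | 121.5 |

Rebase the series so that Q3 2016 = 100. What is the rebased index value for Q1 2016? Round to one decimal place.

82.3

Rebased(Q1 2016) = 100.0 / 121.5 × 100 = 82.3045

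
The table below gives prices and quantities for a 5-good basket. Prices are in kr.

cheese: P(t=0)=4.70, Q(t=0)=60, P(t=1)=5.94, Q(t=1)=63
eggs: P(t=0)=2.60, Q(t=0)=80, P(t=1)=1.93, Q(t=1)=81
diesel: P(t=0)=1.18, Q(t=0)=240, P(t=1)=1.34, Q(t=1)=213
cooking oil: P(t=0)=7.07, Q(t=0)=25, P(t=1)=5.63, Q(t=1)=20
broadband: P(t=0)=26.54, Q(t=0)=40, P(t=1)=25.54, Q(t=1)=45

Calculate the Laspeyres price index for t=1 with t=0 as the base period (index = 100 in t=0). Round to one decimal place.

Laspeyres price index uses base-period quantities as weights.
ΣP(t=1)·Q(t=0) = 5.94×60 + 1.93×80 + 1.34×240 + 5.63×25 + 25.54×40 = 356.4 + 154.4 + 321.6 + 140.75 + 1021.6 = 1994.75
ΣP(t=0)·Q(t=0) = 4.70×60 + 2.60×80 + 1.18×240 + 7.07×25 + 26.54×40 = 282 + 208 + 283.2 + 176.75 + 1061.6 = 2011.55
Index = 1994.75 / 2011.55 × 100 = 99.1648

99.2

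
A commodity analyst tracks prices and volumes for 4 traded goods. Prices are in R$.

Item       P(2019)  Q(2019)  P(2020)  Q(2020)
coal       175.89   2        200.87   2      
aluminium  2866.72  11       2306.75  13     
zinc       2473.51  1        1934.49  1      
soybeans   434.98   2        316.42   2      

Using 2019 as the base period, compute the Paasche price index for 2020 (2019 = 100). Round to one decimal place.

Paasche price index uses current-period quantities as weights.
ΣP(2020)·Q(2020) = 200.87×2 + 2306.75×13 + 1934.49×1 + 316.42×2 = 401.74 + 29987.75 + 1934.49 + 632.84 = 32956.82
ΣP(2019)·Q(2020) = 175.89×2 + 2866.72×13 + 2473.51×1 + 434.98×2 = 351.78 + 37267.36 + 2473.51 + 869.96 = 40962.61
Index = 32956.82 / 40962.61 × 100 = 80.4559

80.5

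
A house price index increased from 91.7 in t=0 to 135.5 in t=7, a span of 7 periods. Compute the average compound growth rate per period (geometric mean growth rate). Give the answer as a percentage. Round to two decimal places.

Growth factor = (135.5/91.7)^(1/7) = (1.477644)^(1/7) = 1.057363
Growth rate = 1.057363 − 1 = 0.057363 = 5.7363%

5.74%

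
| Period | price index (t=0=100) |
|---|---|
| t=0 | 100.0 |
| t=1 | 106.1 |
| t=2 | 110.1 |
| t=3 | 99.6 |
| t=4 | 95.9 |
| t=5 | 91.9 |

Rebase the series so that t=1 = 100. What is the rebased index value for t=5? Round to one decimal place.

Rebased(t=5) = 91.9 / 106.1 × 100 = 86.6164

86.6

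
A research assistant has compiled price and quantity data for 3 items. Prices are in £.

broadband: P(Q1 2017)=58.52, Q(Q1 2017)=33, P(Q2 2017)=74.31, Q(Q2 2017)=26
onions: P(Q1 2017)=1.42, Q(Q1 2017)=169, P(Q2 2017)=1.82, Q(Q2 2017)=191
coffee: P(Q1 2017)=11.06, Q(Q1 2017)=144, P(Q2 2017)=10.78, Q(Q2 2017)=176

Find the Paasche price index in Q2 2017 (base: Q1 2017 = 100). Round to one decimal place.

111.7

Paasche price index uses current-period quantities as weights.
ΣP(Q2 2017)·Q(Q2 2017) = 74.31×26 + 1.82×191 + 10.78×176 = 1932.06 + 347.62 + 1897.28 = 4176.96
ΣP(Q1 2017)·Q(Q2 2017) = 58.52×26 + 1.42×191 + 11.06×176 = 1521.52 + 271.22 + 1946.56 = 3739.3
Index = 4176.96 / 3739.3 × 100 = 111.7043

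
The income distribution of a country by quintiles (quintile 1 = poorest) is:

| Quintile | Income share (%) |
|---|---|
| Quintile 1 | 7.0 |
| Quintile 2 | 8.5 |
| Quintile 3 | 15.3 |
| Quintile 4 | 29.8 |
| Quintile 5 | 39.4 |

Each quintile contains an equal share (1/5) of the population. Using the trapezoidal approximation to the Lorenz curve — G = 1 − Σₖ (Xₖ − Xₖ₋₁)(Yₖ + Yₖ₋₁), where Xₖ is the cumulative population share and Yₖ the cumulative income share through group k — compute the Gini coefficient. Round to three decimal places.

0.344

Cumulative income shares Yₖ: 0.0700, 0.1550, 0.3080, 0.6060, 1.0000
Σ (Xₖ−Xₖ₋₁)(Yₖ+Yₖ₋₁) = (1/5)(0.0700+0.0000) + (1/5)(0.1550+0.0700) + (1/5)(0.3080+0.1550) + (1/5)(0.6060+0.3080) + (1/5)(1.0000+0.6060)
  = 0.0140 + 0.0450 + 0.0926 + 0.1828 + 0.3212 = 0.6556
G = 1 − 0.6556 = 0.3444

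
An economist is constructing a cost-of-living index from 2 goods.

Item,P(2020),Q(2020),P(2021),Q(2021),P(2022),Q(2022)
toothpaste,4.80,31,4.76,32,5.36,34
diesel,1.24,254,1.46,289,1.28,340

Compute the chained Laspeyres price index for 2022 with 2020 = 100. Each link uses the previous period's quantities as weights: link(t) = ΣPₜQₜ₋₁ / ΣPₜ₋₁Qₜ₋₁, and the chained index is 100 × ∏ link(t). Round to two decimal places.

Link 2020→2021:
ΣP(2021)Q(2020) = 4.76×31 + 1.46×254 = 147.56 + 370.84 = 518.4
ΣP(2020)Q(2020) = 4.80×31 + 1.24×254 = 148.8 + 314.96 = 463.76
link = 518.4/463.76 = 1.117820
Link 2021→2022:
ΣP(2022)Q(2021) = 5.36×32 + 1.28×289 = 171.52 + 369.92 = 541.44
ΣP(2021)Q(2021) = 4.76×32 + 1.46×289 = 152.32 + 421.94 = 574.26
link = 541.44/574.26 = 0.942848
Chained index = 100 × 1.117820 × 0.942848 = 105.3934

105.39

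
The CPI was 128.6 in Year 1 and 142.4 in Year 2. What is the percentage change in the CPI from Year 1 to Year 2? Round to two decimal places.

Change = (142.4 − 128.6) / 128.6 × 100
       = 13.8 / 128.6 × 100 = 10.7309%

10.73%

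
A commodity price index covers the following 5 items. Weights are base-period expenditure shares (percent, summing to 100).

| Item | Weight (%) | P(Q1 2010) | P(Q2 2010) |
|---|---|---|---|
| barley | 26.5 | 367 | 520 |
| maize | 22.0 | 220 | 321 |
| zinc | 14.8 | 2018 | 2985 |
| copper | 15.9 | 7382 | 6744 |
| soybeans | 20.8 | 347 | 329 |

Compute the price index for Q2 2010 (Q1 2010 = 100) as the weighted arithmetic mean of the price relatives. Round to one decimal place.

125.8

barley: 26.5 × (520/367) = 26.5 × 1.416894 = 37.5477
maize: 22.0 × (321/220) = 22.0 × 1.459091 = 32.1000
zinc: 14.8 × (2985/2018) = 14.8 × 1.479187 = 21.8920
copper: 15.9 × (6744/7382) = 15.9 × 0.913574 = 14.5258
soybeans: 20.8 × (329/347) = 20.8 × 0.948127 = 19.7210
Index = Σ wᵢ·(p₁ᵢ/p₀ᵢ) = 37.5477 + 32.1000 + 21.8920 + 14.5258 + 19.7210 = 125.7865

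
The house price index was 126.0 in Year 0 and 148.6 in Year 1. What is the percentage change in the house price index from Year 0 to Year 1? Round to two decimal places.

Change = (148.6 − 126.0) / 126.0 × 100
       = 22.6 / 126.0 × 100 = 17.9365%

17.94%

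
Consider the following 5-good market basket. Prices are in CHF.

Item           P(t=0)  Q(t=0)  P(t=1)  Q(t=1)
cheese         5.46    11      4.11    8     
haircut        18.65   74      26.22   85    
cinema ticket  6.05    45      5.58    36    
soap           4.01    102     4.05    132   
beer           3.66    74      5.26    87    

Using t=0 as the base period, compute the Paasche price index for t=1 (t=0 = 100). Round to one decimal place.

128.2

Paasche price index uses current-period quantities as weights.
ΣP(t=1)·Q(t=1) = 4.11×8 + 26.22×85 + 5.58×36 + 4.05×132 + 5.26×87 = 32.88 + 2228.7 + 200.88 + 534.6 + 457.62 = 3454.68
ΣP(t=0)·Q(t=1) = 5.46×8 + 18.65×85 + 6.05×36 + 4.01×132 + 3.66×87 = 43.68 + 1585.25 + 217.8 + 529.32 + 318.42 = 2694.47
Index = 3454.68 / 2694.47 × 100 = 128.2137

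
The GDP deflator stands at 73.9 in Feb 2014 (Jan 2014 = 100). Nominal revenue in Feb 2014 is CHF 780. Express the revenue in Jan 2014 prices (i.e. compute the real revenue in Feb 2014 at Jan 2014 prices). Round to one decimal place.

1055.5

Real = Nominal ÷ (Index/100) = 780 ÷ (73.9/100)
     = 780 ÷ 0.739 = 1055.4804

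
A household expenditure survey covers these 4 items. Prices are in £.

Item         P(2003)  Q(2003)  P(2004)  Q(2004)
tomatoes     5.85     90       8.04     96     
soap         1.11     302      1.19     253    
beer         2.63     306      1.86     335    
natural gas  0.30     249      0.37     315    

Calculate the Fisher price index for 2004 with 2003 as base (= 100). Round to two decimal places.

Laspeyres component (base-period weights):
ΣP(2004)Q(2003) = 8.04×90 + 1.19×302 + 1.86×306 + 0.37×249 = 723.6 + 359.38 + 569.16 + 92.13 = 1744.27
ΣP(2003)Q(2003) = 5.85×90 + 1.11×302 + 2.63×306 + 0.30×249 = 526.5 + 335.22 + 804.78 + 74.7 = 1741.2
L = 1744.27 / 1741.2 × 100 = 100.1763
Paasche component (current-period weights):
ΣP(2004)Q(2004) = 8.04×96 + 1.19×253 + 1.86×335 + 0.37×315 = 771.84 + 301.07 + 623.1 + 116.55 = 1812.56
ΣP(2003)Q(2004) = 5.85×96 + 1.11×253 + 2.63×335 + 0.30×315 = 561.6 + 280.83 + 881.05 + 94.5 = 1817.98
P = 1812.56 / 1817.98 × 100 = 99.7019
Fisher = √(L × P) = √(100.1763 × 99.7019) = 99.9388

99.94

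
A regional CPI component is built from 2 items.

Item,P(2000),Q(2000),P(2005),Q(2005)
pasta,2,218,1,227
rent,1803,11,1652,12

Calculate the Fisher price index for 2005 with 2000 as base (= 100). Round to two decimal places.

Laspeyres component (base-period weights):
ΣP(2005)Q(2000) = 1×218 + 1652×11 = 218 + 18172 = 18390
ΣP(2000)Q(2000) = 2×218 + 1803×11 = 436 + 19833 = 20269
L = 18390 / 20269 × 100 = 90.7297
Paasche component (current-period weights):
ΣP(2005)Q(2005) = 1×227 + 1652×12 = 227 + 19824 = 20051
ΣP(2000)Q(2005) = 2×227 + 1803×12 = 454 + 21636 = 22090
P = 20051 / 22090 × 100 = 90.7696
Fisher = √(L × P) = √(90.7297 × 90.7696) = 90.7496

90.75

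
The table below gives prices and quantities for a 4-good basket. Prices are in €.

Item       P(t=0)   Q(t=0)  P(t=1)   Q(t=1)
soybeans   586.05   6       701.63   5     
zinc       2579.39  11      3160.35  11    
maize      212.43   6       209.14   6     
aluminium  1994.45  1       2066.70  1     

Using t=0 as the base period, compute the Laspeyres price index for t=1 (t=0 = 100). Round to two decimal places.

120.30

Laspeyres price index uses base-period quantities as weights.
ΣP(t=1)·Q(t=0) = 701.63×6 + 3160.35×11 + 209.14×6 + 2066.70×1 = 4209.78 + 34763.85 + 1254.84 + 2066.7 = 42295.17
ΣP(t=0)·Q(t=0) = 586.05×6 + 2579.39×11 + 212.43×6 + 1994.45×1 = 3516.3 + 28373.29 + 1274.58 + 1994.45 = 35158.62
Index = 42295.17 / 35158.62 × 100 = 120.2982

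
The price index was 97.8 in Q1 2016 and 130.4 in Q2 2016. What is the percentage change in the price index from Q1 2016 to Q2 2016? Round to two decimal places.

33.33%

Change = (130.4 − 97.8) / 97.8 × 100
       = 32.6 / 97.8 × 100 = 33.3333%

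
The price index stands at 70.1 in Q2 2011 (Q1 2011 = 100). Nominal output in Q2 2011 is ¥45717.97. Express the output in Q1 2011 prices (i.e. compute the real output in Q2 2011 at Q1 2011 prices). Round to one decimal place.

Real = Nominal ÷ (Index/100) = 45717.97 ÷ (70.1/100)
     = 45717.97 ÷ 0.701 = 65218.2168

65218.2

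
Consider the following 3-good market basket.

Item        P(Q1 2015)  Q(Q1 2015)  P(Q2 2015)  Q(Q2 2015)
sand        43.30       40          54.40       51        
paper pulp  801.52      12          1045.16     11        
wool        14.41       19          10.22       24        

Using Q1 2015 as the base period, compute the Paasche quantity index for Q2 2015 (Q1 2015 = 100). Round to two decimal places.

Paasche quantity index uses current-period prices as weights.
ΣP(Q2 2015)·Q(Q2 2015) = 54.40×51 + 1045.16×11 + 10.22×24 = 2774.4 + 11496.76 + 245.28 = 14516.44
ΣP(Q2 2015)·Q(Q1 2015) = 54.40×40 + 1045.16×12 + 10.22×19 = 2176 + 12541.92 + 194.18 = 14912.1
Index = 14516.44 / 14912.1 × 100 = 97.3467

97.35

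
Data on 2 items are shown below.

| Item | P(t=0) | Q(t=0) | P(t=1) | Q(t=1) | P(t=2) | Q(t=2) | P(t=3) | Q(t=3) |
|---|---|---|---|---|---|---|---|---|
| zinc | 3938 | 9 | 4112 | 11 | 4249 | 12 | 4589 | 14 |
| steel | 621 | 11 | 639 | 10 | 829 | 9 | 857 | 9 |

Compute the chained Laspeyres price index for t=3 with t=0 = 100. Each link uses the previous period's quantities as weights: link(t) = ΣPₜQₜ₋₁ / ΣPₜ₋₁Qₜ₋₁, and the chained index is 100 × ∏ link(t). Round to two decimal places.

Link t=0→t=1:
ΣP(t=1)Q(t=0) = 4112×9 + 639×11 = 37008 + 7029 = 44037
ΣP(t=0)Q(t=0) = 3938×9 + 621×11 = 35442 + 6831 = 42273
link = 44037/42273 = 1.041729
Link t=1→t=2:
ΣP(t=2)Q(t=1) = 4249×11 + 829×10 = 46739 + 8290 = 55029
ΣP(t=1)Q(t=1) = 4112×11 + 639×10 = 45232 + 6390 = 51622
link = 55029/51622 = 1.065999
Link t=2→t=3:
ΣP(t=3)Q(t=2) = 4589×12 + 857×9 = 55068 + 7713 = 62781
ΣP(t=2)Q(t=2) = 4249×12 + 829×9 = 50988 + 7461 = 58449
link = 62781/58449 = 1.074116
Chained index = 100 × 1.041729 × 1.065999 × 1.074116 = 119.2786

119.28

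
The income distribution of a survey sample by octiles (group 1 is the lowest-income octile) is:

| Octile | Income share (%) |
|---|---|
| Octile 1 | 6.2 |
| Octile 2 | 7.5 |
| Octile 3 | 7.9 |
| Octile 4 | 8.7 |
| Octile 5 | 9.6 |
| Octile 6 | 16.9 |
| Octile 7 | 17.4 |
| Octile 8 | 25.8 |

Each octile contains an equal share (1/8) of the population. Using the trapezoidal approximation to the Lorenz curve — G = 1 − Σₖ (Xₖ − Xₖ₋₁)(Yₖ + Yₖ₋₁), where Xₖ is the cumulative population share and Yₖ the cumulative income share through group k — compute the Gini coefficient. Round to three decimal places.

Cumulative income shares Yₖ: 0.0620, 0.1370, 0.2160, 0.3030, 0.3990, 0.5680, 0.7420, 1.0000
Σ (Xₖ−Xₖ₋₁)(Yₖ+Yₖ₋₁) = (1/8)(0.0620+0.0000) + (1/8)(0.1370+0.0620) + (1/8)(0.2160+0.1370) + (1/8)(0.3030+0.2160) + (1/8)(0.3990+0.3030) + (1/8)(0.5680+0.3990) + (1/8)(0.7420+0.5680) + (1/8)(1.0000+0.7420)
  = 0.0077 + 0.0249 + 0.0441 + 0.0649 + 0.0878 + 0.1209 + 0.1638 + 0.2177 = 0.7318
G = 1 − 0.7318 = 0.2682

0.268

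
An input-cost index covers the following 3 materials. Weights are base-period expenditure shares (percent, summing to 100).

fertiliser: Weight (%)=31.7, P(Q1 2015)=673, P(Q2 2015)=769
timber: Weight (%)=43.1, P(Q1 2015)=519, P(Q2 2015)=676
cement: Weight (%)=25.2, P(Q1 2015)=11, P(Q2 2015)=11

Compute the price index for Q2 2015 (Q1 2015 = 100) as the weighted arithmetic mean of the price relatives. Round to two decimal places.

117.56

fertiliser: 31.7 × (769/673) = 31.7 × 1.142645 = 36.2218
timber: 43.1 × (676/519) = 43.1 × 1.302505 = 56.1380
cement: 25.2 × (11/11) = 25.2 × 1.000000 = 25.2000
Index = Σ wᵢ·(p₁ᵢ/p₀ᵢ) = 36.2218 + 56.1380 + 25.2000 = 117.5598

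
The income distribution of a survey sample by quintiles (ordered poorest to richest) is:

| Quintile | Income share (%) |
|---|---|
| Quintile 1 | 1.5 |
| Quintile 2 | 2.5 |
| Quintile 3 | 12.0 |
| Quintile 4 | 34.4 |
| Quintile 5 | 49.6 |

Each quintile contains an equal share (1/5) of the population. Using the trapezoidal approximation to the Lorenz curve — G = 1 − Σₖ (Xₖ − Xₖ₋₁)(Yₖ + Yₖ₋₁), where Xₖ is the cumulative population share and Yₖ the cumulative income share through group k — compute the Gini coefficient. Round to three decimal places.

0.512

Cumulative income shares Yₖ: 0.0150, 0.0400, 0.1600, 0.5040, 1.0000
Σ (Xₖ−Xₖ₋₁)(Yₖ+Yₖ₋₁) = (1/5)(0.0150+0.0000) + (1/5)(0.0400+0.0150) + (1/5)(0.1600+0.0400) + (1/5)(0.5040+0.1600) + (1/5)(1.0000+0.5040)
  = 0.0030 + 0.0110 + 0.0400 + 0.1328 + 0.3008 = 0.4876
G = 1 − 0.4876 = 0.5124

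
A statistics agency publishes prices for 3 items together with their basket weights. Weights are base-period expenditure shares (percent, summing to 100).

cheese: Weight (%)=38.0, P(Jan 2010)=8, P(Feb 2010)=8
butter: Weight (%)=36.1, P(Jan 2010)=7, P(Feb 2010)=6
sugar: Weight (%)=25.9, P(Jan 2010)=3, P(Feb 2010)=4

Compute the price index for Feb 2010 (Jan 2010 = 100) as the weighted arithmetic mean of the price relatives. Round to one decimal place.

103.5

cheese: 38.0 × (8/8) = 38.0 × 1.000000 = 38.0000
butter: 36.1 × (6/7) = 36.1 × 0.857143 = 30.9429
sugar: 25.9 × (4/3) = 25.9 × 1.333333 = 34.5333
Index = Σ wᵢ·(p₁ᵢ/p₀ᵢ) = 38.0000 + 30.9429 + 34.5333 = 103.4762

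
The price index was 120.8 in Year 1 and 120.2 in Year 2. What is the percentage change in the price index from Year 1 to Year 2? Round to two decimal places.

Change = (120.2 − 120.8) / 120.8 × 100
       = -0.6 / 120.8 × 100 = -0.4967%

-0.50%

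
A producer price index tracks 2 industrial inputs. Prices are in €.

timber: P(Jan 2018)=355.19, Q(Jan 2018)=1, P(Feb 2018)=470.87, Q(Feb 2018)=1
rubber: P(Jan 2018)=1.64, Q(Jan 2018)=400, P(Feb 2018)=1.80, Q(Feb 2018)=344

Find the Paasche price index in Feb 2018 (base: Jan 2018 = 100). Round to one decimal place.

118.6

Paasche price index uses current-period quantities as weights.
ΣP(Feb 2018)·Q(Feb 2018) = 470.87×1 + 1.80×344 = 470.87 + 619.2 = 1090.07
ΣP(Jan 2018)·Q(Feb 2018) = 355.19×1 + 1.64×344 = 355.19 + 564.16 = 919.35
Index = 1090.07 / 919.35 × 100 = 118.5696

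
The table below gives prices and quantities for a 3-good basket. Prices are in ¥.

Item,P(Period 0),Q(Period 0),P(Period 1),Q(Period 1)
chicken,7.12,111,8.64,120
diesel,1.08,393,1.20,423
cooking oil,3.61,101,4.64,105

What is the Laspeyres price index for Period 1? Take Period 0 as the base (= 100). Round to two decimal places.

Laspeyres price index uses base-period quantities as weights.
ΣP(Period 1)·Q(Period 0) = 8.64×111 + 1.20×393 + 4.64×101 = 959.04 + 471.6 + 468.64 = 1899.28
ΣP(Period 0)·Q(Period 0) = 7.12×111 + 1.08×393 + 3.61×101 = 790.32 + 424.44 + 364.61 = 1579.37
Index = 1899.28 / 1579.37 × 100 = 120.2555

120.26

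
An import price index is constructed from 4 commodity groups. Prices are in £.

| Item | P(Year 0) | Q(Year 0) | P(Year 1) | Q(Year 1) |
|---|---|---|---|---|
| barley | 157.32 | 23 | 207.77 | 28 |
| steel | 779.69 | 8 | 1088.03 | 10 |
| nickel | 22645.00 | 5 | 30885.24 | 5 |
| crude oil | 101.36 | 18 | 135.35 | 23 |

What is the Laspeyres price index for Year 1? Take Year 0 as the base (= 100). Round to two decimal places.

136.38

Laspeyres price index uses base-period quantities as weights.
ΣP(Year 1)·Q(Year 0) = 207.77×23 + 1088.03×8 + 30885.24×5 + 135.35×18 = 4778.71 + 8704.24 + 154426.2 + 2436.3 = 170345.45
ΣP(Year 0)·Q(Year 0) = 157.32×23 + 779.69×8 + 22645.00×5 + 101.36×18 = 3618.36 + 6237.52 + 113225 + 1824.48 = 124905.36
Index = 170345.45 / 124905.36 × 100 = 136.3796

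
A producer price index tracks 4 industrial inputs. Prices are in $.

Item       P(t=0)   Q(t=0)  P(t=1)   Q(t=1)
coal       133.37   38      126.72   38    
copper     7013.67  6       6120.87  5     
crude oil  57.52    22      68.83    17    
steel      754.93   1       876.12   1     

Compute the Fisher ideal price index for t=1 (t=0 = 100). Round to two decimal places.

Laspeyres component (base-period weights):
ΣP(t=1)Q(t=0) = 126.72×38 + 6120.87×6 + 68.83×22 + 876.12×1 = 4815.36 + 36725.22 + 1514.26 + 876.12 = 43930.96
ΣP(t=0)Q(t=0) = 133.37×38 + 7013.67×6 + 57.52×22 + 754.93×1 = 5068.06 + 42082.02 + 1265.44 + 754.93 = 49170.45
L = 43930.96 / 49170.45 × 100 = 89.3442
Paasche component (current-period weights):
ΣP(t=1)Q(t=1) = 126.72×38 + 6120.87×5 + 68.83×17 + 876.12×1 = 4815.36 + 30604.35 + 1170.11 + 876.12 = 37465.94
ΣP(t=0)Q(t=1) = 133.37×38 + 7013.67×5 + 57.52×17 + 754.93×1 = 5068.06 + 35068.35 + 977.84 + 754.93 = 41869.18
P = 37465.94 / 41869.18 × 100 = 89.4833
Fisher = √(L × P) = √(89.3442 × 89.4833) = 89.4138

89.41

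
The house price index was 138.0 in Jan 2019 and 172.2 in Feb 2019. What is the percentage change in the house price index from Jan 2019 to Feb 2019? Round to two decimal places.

24.78%

Change = (172.2 − 138.0) / 138.0 × 100
       = 34.2 / 138.0 × 100 = 24.7826%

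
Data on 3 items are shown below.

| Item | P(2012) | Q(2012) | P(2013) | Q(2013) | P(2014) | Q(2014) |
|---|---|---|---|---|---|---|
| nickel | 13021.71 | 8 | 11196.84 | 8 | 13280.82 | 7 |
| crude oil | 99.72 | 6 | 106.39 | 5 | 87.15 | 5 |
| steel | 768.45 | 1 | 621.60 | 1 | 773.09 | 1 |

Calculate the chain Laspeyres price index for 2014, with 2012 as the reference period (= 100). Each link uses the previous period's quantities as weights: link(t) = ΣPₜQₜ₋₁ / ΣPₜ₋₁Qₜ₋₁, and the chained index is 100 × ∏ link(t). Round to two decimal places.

Link 2012→2013:
ΣP(2013)Q(2012) = 11196.84×8 + 106.39×6 + 621.60×1 = 89574.72 + 638.34 + 621.6 = 90834.66
ΣP(2012)Q(2012) = 13021.71×8 + 99.72×6 + 768.45×1 = 104173.68 + 598.32 + 768.45 = 105540.45
link = 90834.66/105540.45 = 0.860662
Link 2013→2014:
ΣP(2014)Q(2013) = 13280.82×8 + 87.15×5 + 773.09×1 = 106246.56 + 435.75 + 773.09 = 107455.4
ΣP(2013)Q(2013) = 11196.84×8 + 106.39×5 + 621.60×1 = 89574.72 + 531.95 + 621.6 = 90728.27
link = 107455.4/90728.27 = 1.184365
Chained index = 100 × 0.860662 × 1.184365 = 101.9338

101.93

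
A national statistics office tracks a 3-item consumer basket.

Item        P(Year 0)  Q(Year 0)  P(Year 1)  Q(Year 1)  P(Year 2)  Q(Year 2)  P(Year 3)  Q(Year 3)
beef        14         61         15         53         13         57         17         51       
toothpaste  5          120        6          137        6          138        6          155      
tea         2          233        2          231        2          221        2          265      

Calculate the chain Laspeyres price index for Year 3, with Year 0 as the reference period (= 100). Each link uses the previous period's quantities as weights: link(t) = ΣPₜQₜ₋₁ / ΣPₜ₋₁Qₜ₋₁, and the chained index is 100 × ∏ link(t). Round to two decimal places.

115.62

Link Year 0→Year 1:
ΣP(Year 1)Q(Year 0) = 15×61 + 6×120 + 2×233 = 915 + 720 + 466 = 2101
ΣP(Year 0)Q(Year 0) = 14×61 + 5×120 + 2×233 = 854 + 600 + 466 = 1920
link = 2101/1920 = 1.094271
Link Year 1→Year 2:
ΣP(Year 2)Q(Year 1) = 13×53 + 6×137 + 2×231 = 689 + 822 + 462 = 1973
ΣP(Year 1)Q(Year 1) = 15×53 + 6×137 + 2×231 = 795 + 822 + 462 = 2079
link = 1973/2079 = 0.949014
Link Year 2→Year 3:
ΣP(Year 3)Q(Year 2) = 17×57 + 6×138 + 2×221 = 969 + 828 + 442 = 2239
ΣP(Year 2)Q(Year 2) = 13×57 + 6×138 + 2×221 = 741 + 828 + 442 = 2011
link = 2239/2011 = 1.113376
Chained index = 100 × 1.094271 × 0.949014 × 1.113376 = 115.6217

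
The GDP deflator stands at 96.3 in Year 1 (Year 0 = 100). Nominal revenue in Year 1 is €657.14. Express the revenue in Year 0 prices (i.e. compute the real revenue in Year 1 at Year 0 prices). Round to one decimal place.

Real = Nominal ÷ (Index/100) = 657.14 ÷ (96.3/100)
     = 657.14 ÷ 0.963 = 682.3884

682.4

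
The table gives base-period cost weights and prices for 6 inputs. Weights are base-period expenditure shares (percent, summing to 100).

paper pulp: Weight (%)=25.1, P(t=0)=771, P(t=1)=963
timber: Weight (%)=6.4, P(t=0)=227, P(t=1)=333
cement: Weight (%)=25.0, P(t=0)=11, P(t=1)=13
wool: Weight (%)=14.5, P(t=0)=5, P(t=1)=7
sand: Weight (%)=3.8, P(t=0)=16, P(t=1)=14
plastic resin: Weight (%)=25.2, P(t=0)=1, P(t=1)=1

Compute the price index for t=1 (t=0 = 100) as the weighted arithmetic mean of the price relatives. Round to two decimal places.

119.11

paper pulp: 25.1 × (963/771) = 25.1 × 1.249027 = 31.3506
timber: 6.4 × (333/227) = 6.4 × 1.466960 = 9.3885
cement: 25.0 × (13/11) = 25.0 × 1.181818 = 29.5455
wool: 14.5 × (7/5) = 14.5 × 1.400000 = 20.3000
sand: 3.8 × (14/16) = 3.8 × 0.875000 = 3.3250
plastic resin: 25.2 × (1/1) = 25.2 × 1.000000 = 25.2000
Index = Σ wᵢ·(p₁ᵢ/p₀ᵢ) = 31.3506 + 9.3885 + 29.5455 + 20.3000 + 3.3250 + 25.2000 = 119.1096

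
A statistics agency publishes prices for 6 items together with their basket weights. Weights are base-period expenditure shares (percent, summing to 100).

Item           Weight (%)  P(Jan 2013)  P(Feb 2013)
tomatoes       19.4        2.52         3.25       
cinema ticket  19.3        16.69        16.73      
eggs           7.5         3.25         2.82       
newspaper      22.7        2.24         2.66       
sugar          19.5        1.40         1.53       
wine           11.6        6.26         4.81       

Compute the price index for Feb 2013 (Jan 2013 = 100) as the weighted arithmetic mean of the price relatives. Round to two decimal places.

108.05

tomatoes: 19.4 × (3.25/2.52) = 19.4 × 1.289683 = 25.0198
cinema ticket: 19.3 × (16.73/16.69) = 19.3 × 1.002397 = 19.3463
eggs: 7.5 × (2.82/3.25) = 7.5 × 0.867692 = 6.5077
newspaper: 22.7 × (2.66/2.24) = 22.7 × 1.187500 = 26.9563
sugar: 19.5 × (1.53/1.40) = 19.5 × 1.092857 = 21.3107
wine: 11.6 × (4.81/6.26) = 11.6 × 0.768371 = 8.9131
Index = Σ wᵢ·(p₁ᵢ/p₀ᵢ) = 25.0198 + 19.3463 + 6.5077 + 26.9563 + 21.3107 + 8.9131 = 108.0539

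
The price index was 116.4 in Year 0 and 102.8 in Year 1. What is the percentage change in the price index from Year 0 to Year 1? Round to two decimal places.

-11.68%

Change = (102.8 − 116.4) / 116.4 × 100
       = -13.6 / 116.4 × 100 = -11.6838%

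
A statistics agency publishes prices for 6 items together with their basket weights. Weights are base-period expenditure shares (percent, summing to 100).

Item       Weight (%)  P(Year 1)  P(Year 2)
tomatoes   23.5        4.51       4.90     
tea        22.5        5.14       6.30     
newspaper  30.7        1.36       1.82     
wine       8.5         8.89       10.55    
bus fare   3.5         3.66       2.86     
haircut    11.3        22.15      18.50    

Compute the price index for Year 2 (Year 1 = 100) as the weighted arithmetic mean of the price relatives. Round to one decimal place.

116.5

tomatoes: 23.5 × (4.90/4.51) = 23.5 × 1.086475 = 25.5322
tea: 22.5 × (6.30/5.14) = 22.5 × 1.225681 = 27.5778
newspaper: 30.7 × (1.82/1.36) = 30.7 × 1.338235 = 41.0838
wine: 8.5 × (10.55/8.89) = 8.5 × 1.186727 = 10.0872
bus fare: 3.5 × (2.86/3.66) = 3.5 × 0.781421 = 2.7350
haircut: 11.3 × (18.50/22.15) = 11.3 × 0.835214 = 9.4379
Index = Σ wᵢ·(p₁ᵢ/p₀ᵢ) = 25.5322 + 27.5778 + 41.0838 + 10.0872 + 2.7350 + 9.4379 = 116.4539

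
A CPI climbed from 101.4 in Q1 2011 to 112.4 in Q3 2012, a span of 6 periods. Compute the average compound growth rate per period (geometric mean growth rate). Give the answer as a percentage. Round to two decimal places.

Growth factor = (112.4/101.4)^(1/6) = (1.108481)^(1/6) = 1.017313
Growth rate = 1.017313 − 1 = 0.017313 = 1.7313%

1.73%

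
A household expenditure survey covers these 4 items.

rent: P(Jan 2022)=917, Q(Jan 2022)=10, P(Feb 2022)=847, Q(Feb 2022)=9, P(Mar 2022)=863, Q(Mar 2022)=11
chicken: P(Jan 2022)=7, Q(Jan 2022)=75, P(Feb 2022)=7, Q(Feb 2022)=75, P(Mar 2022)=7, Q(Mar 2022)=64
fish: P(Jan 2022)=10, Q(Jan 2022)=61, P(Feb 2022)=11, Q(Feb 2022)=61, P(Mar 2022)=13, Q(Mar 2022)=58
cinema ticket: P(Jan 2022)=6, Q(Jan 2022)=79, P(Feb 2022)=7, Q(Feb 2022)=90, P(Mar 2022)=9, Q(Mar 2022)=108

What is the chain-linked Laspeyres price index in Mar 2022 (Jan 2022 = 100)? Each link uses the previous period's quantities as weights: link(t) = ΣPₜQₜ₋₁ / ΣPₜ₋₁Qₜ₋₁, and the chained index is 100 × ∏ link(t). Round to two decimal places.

99.28

Link Jan 2022→Feb 2022:
ΣP(Feb 2022)Q(Jan 2022) = 847×10 + 7×75 + 11×61 + 7×79 = 8470 + 525 + 671 + 553 = 10219
ΣP(Jan 2022)Q(Jan 2022) = 917×10 + 7×75 + 10×61 + 6×79 = 9170 + 525 + 610 + 474 = 10779
link = 10219/10779 = 0.948047
Link Feb 2022→Mar 2022:
ΣP(Mar 2022)Q(Feb 2022) = 863×9 + 7×75 + 13×61 + 9×90 = 7767 + 525 + 793 + 810 = 9895
ΣP(Feb 2022)Q(Feb 2022) = 847×9 + 7×75 + 11×61 + 7×90 = 7623 + 525 + 671 + 630 = 9449
link = 9895/9449 = 1.047201
Chained index = 100 × 0.948047 × 1.047201 = 99.2796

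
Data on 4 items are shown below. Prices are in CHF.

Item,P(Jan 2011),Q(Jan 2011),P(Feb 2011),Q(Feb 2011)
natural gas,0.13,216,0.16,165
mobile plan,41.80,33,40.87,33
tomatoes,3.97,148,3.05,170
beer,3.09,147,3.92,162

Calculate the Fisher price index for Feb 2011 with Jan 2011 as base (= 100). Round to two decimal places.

98.29

Laspeyres component (base-period weights):
ΣP(Feb 2011)Q(Jan 2011) = 0.16×216 + 40.87×33 + 3.05×148 + 3.92×147 = 34.56 + 1348.71 + 451.4 + 576.24 = 2410.91
ΣP(Jan 2011)Q(Jan 2011) = 0.13×216 + 41.80×33 + 3.97×148 + 3.09×147 = 28.08 + 1379.4 + 587.56 + 454.23 = 2449.27
L = 2410.91 / 2449.27 × 100 = 98.4338
Paasche component (current-period weights):
ΣP(Feb 2011)Q(Feb 2011) = 0.16×165 + 40.87×33 + 3.05×170 + 3.92×162 = 26.4 + 1348.71 + 518.5 + 635.04 = 2528.65
ΣP(Jan 2011)Q(Feb 2011) = 0.13×165 + 41.80×33 + 3.97×170 + 3.09×162 = 21.45 + 1379.4 + 674.9 + 500.58 = 2576.33
P = 2528.65 / 2576.33 × 100 = 98.1493
Fisher = √(L × P) = √(98.4338 × 98.1493) = 98.2915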